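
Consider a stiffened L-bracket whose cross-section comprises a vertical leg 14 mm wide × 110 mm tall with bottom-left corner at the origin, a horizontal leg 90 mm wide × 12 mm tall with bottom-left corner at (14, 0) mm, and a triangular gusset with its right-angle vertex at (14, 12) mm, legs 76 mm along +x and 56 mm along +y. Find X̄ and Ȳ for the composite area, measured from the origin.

vertical leg: A = 14 × 110 = 1540.00, centroid at (7.00, 55.00).
horizontal leg: A = 90 × 12 = 1080.00, centroid at (59.00, 6.00).
gusset: A = ½·76·56 = 2128.00, centroid at (39.33, 30.67).
ΣA = 4748.00 mm², ΣAX̄ = 158201.33 mm³, ΣAȲ = 156438.67 mm³.
X̄ = 158201.33/4748.00 = 33.32 mm; Ȳ = 156438.67/4748.00 = 32.95 mm.

X̄ = 33.32 mm, Ȳ = 32.95 mm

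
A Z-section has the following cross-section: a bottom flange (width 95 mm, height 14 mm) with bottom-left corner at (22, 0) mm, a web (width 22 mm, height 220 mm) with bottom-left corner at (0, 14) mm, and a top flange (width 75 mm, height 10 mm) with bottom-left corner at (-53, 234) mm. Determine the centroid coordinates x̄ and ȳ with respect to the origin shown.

x̄ = 19.37 mm, ȳ = 113.98 mm

Part | A | x̄ᵢ | ȳᵢ | A·x̄ᵢ | A·ȳᵢ
bottom flange | 1330.00 | 69.50 | 7.00 | 92435.00 | 9310.00
web | 4840.00 | 11.00 | 124.00 | 53240.00 | 600160.00
top flange | 750.00 | -15.50 | 239.00 | -11625.00 | 179250.00
Σ | 6920.00 |  |  | 134050.00 | 788720.00
x̄ = 134050.00 / 6920.00 = 19.37 mm
ȳ = 788720.00 / 6920.00 = 113.98 mm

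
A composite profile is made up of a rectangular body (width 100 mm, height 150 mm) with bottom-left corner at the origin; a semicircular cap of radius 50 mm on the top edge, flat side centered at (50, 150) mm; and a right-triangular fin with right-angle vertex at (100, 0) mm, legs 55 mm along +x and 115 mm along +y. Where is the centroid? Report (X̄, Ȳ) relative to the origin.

X̄ = 59.78 mm, Ȳ = 86.86 mm

rectangular body: A = 100 × 150 = 15000.00, centroid at (50.00, 75.00).
semicircular top: A = ½π·50² = 3926.99, centroid at (50.00, 171.22).
triangular fin: A = ½·55·115 = 3162.50, centroid at (118.33, 38.33).
ΣA = 22089.49 mm²
ΣAX̄ = (15000.00)(50.00) + (3926.99)(50.00) + (3162.50)(118.33) = 1320578.71 mm³
ΣAȲ = (15000.00)(75.00) + (3926.99)(171.22) + (3162.50)(38.33) = 1918611.12 mm³
X̄ = 1320578.71 / 22089.49 = 59.78 mm
Ȳ = 1918611.12 / 22089.49 = 86.86 mm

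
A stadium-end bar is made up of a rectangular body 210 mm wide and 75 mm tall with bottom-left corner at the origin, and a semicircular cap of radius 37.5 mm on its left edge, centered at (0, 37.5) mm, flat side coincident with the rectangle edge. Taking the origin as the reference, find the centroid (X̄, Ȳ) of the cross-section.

X̄ = 90.13 mm, Ȳ = 37.50 mm

Part | A | x̄ᵢ | ȳᵢ | A·x̄ᵢ | A·ȳᵢ
rectangular body | 15750.00 | 105.00 | 37.50 | 1653750.00 | 590625.00
semicircular end | 2208.93 | -15.92 | 37.50 | -35156.25 | 82834.96
Σ | 17958.93 |  |  | 1618593.75 | 673459.96
X̄ = 1618593.75 / 17958.93 = 90.13 mm
Ȳ = 673459.96 / 17958.93 = 37.50 mm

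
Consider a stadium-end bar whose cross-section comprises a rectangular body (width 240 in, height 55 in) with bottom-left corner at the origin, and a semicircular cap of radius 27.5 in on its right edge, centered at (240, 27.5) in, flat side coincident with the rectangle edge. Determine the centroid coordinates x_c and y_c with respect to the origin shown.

Part | A | x̄ᵢ | ȳᵢ | A·x̄ᵢ | A·ȳᵢ
rectangular body | 13200.00 | 120.00 | 27.50 | 1584000.00 | 363000.00
semicircular end | 1187.91 | 251.67 | 27.50 | 298964.12 | 32667.65
Σ | 14387.91 |  |  | 1882964.12 | 395667.65
x_c = 1882964.12 / 14387.91 = 130.87 in
y_c = 395667.65 / 14387.91 = 27.50 in

x_c = 130.87 in, y_c = 27.50 in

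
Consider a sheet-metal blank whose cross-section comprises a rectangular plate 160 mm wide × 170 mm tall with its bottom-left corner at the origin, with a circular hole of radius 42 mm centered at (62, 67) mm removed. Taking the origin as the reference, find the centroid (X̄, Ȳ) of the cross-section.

Part | A | x̄ᵢ | ȳᵢ | A·x̄ᵢ | A·ȳᵢ
plate | 27200.00 | 80.00 | 85.00 | 2176000.00 | 2312000.00
hole | -5541.77 | 62.00 | 67.00 | -343589.71 | -371298.55
Σ | 21658.23 |  |  | 1832410.29 | 1940701.45
X̄ = 1832410.29 / 21658.23 = 84.61 mm
Ȳ = 1940701.45 / 21658.23 = 89.61 mm

X̄ = 84.61 mm, Ȳ = 89.61 mm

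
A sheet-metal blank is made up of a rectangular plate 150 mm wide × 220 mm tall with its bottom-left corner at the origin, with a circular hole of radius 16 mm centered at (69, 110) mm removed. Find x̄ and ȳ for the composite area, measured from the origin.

Part | A | x̄ᵢ | ȳᵢ | A·x̄ᵢ | A·ȳᵢ
plate | 33000.00 | 75.00 | 110.00 | 2475000.00 | 3630000.00
hole | -804.25 | 69.00 | 110.00 | -55493.09 | -88467.25
Σ | 32195.75 |  |  | 2419506.91 | 3541532.75
x̄ = 2419506.91 / 32195.75 = 75.15 mm
ȳ = 3541532.75 / 32195.75 = 110.00 mm

x̄ = 75.15 mm, ȳ = 110.00 mm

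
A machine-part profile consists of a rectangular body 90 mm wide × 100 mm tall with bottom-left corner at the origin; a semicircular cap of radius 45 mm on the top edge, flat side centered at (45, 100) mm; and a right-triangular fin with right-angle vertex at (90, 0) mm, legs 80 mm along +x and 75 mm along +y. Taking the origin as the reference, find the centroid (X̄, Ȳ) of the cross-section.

rectangular body: A = 90 × 100 = 9000.00, centroid at (45.00, 50.00).
semicircular top: A = ½π·45² = 3180.86, centroid at (45.00, 119.10).
triangular fin: A = ½·80·75 = 3000.00, centroid at (116.67, 25.00).
ΣA = 15180.86 mm², ΣAX̄ = 898138.82 mm³, ΣAȲ = 903836.26 mm³.
X̄ = 898138.82/15180.86 = 59.16 mm; Ȳ = 903836.26/15180.86 = 59.54 mm.

X̄ = 59.16 mm, Ȳ = 59.54 mm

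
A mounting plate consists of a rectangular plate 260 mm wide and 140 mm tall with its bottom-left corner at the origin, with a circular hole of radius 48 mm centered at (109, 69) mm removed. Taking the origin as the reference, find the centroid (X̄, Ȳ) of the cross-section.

X̄ = 135.21 mm, Ȳ = 70.25 mm

Part | A | x̄ᵢ | ȳᵢ | A·x̄ᵢ | A·ȳᵢ
plate | 36400.00 | 130.00 | 70.00 | 4732000.00 | 2548000.00
hole | -7238.23 | 109.00 | 69.00 | -788967.01 | -499437.83
Σ | 29161.77 |  |  | 3943032.99 | 2048562.17
X̄ = 3943032.99 / 29161.77 = 135.21 mm
Ȳ = 2048562.17 / 29161.77 = 70.25 mm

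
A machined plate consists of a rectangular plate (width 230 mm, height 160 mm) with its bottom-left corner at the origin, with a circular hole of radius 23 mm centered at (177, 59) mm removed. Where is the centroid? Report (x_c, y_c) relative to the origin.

plate: A = 230 × 160 = 36800.00, centroid at (115.00, 80.00).
hole: A = −π·23² = -1661.90, centroid at (177.00, 59.00).
ΣA = 35138.10 mm²
ΣAx_c = (36800.00)(115.00) + (-1661.90)(177.00) = 3937843.26 mm³
ΣAy_c = (36800.00)(80.00) + (-1661.90)(59.00) = 2845947.75 mm³
x_c = 3937843.26 / 35138.10 = 112.07 mm
y_c = 2845947.75 / 35138.10 = 80.99 mm

x_c = 112.07 mm, y_c = 80.99 mm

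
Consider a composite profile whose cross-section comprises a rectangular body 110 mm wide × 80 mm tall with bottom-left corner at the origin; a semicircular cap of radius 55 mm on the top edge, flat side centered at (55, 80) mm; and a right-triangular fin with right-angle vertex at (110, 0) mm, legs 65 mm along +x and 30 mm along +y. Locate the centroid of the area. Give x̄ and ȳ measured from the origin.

x̄ = 60.15 mm, ȳ = 58.71 mm

rectangular body: A = 110 × 80 = 8800.00, centroid at (55.00, 40.00).
semicircular top: A = ½π·55² = 4751.66, centroid at (55.00, 103.34).
triangular fin: A = ½·65·30 = 975.00, centroid at (131.67, 10.00).
ΣA = 14526.66 mm², ΣAx̄ = 873716.24 mm³, ΣAȳ = 852799.38 mm³.
x̄ = 873716.24/14526.66 = 60.15 mm; ȳ = 852799.38/14526.66 = 58.71 mm.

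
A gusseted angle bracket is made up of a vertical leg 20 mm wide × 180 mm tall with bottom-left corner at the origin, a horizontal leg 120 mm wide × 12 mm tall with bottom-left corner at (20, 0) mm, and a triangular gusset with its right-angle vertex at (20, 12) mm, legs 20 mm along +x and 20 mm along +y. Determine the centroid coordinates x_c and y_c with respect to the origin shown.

x_c = 29.87 mm, y_c = 64.19 mm

Part | A | x̄ᵢ | ȳᵢ | A·x̄ᵢ | A·ȳᵢ
vertical leg | 3600.00 | 10.00 | 90.00 | 36000.00 | 324000.00
horizontal leg | 1440.00 | 80.00 | 6.00 | 115200.00 | 8640.00
gusset | 200.00 | 26.67 | 18.67 | 5333.33 | 3733.33
Σ | 5240.00 |  |  | 156533.33 | 336373.33
x_c = 156533.33 / 5240.00 = 29.87 mm
y_c = 336373.33 / 5240.00 = 64.19 mm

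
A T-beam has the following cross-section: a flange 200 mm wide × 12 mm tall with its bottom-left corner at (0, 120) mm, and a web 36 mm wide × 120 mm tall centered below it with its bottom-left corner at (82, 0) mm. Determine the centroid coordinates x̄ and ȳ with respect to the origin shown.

x̄ = 100.00 mm, ȳ = 83.57 mm

Part | A | x̄ᵢ | ȳᵢ | A·x̄ᵢ | A·ȳᵢ
web | 4320.00 | 100.00 | 60.00 | 432000.00 | 259200.00
flange | 2400.00 | 100.00 | 126.00 | 240000.00 | 302400.00
Σ | 6720.00 |  |  | 672000.00 | 561600.00
x̄ = 672000.00 / 6720.00 = 100.00 mm
ȳ = 561600.00 / 6720.00 = 83.57 mm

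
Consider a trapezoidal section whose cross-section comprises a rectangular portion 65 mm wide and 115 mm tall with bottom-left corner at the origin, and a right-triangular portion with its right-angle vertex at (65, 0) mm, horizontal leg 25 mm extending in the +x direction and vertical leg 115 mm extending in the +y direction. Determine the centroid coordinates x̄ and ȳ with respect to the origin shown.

Part | A | x̄ᵢ | ȳᵢ | A·x̄ᵢ | A·ȳᵢ
rectangular portion | 7475.00 | 32.50 | 57.50 | 242937.50 | 429812.50
triangular portion | 1437.50 | 73.33 | 38.33 | 105416.67 | 55104.17
Σ | 8912.50 |  |  | 348354.17 | 484916.67
x̄ = 348354.17 / 8912.50 = 39.09 mm
ȳ = 484916.67 / 8912.50 = 54.41 mm

x̄ = 39.09 mm, ȳ = 54.41 mm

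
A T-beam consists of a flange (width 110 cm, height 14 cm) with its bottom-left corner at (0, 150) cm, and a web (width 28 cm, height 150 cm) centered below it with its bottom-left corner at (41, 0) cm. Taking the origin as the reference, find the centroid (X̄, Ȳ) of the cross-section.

web: A = 28 × 150 = 4200.00, centroid at (55.00, 75.00).
flange: A = 110 × 14 = 1540.00, centroid at (55.00, 157.00).
ΣA = 5740.00 cm², ΣAX̄ = 315700.00 cm³, ΣAȲ = 556780.00 cm³.
X̄ = 315700.00/5740.00 = 55.00 cm; Ȳ = 556780.00/5740.00 = 97.00 cm.

X̄ = 55.00 cm, Ȳ = 97.00 cm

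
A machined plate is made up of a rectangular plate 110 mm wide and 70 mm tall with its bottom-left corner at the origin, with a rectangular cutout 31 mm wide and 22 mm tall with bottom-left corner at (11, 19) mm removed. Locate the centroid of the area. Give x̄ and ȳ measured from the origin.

plate: A = 110 × 70 = 7700.00, centroid at (55.00, 35.00).
hole: A = −(31 × 22) = -682.00, centroid at (26.50, 30.00).
ΣA = 7018.00 mm², ΣAx̄ = 405427.00 mm³, ΣAȳ = 249040.00 mm³.
x̄ = 405427.00/7018.00 = 57.77 mm; ȳ = 249040.00/7018.00 = 35.49 mm.

x̄ = 57.77 mm, ȳ = 35.49 mm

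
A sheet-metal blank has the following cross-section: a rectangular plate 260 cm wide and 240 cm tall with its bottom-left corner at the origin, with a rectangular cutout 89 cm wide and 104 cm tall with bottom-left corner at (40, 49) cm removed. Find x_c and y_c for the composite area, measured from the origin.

Part | A | x̄ᵢ | ȳᵢ | A·x̄ᵢ | A·ȳᵢ
plate | 62400.00 | 130.00 | 120.00 | 8112000.00 | 7488000.00
hole | -9256.00 | 84.50 | 101.00 | -782132.00 | -934856.00
Σ | 53144.00 |  |  | 7329868.00 | 6553144.00
x_c = 7329868.00 / 53144.00 = 137.92 cm
y_c = 6553144.00 / 53144.00 = 123.31 cm

x_c = 137.92 cm, y_c = 123.31 cm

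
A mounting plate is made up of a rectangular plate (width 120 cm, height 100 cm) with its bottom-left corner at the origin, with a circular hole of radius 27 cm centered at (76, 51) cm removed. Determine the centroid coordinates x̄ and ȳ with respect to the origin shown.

plate: A = 120 × 100 = 12000.00, centroid at (60.00, 50.00).
hole: A = −π·27² = -2290.22, centroid at (76.00, 51.00).
ΣA = 9709.78 cm²
ΣAx̄ = (12000.00)(60.00) + (-2290.22)(76.00) = 545943.20 cm³
ΣAȳ = (12000.00)(50.00) + (-2290.22)(51.00) = 483198.73 cm³
x̄ = 545943.20 / 9709.78 = 56.23 cm
ȳ = 483198.73 / 9709.78 = 49.76 cm

x̄ = 56.23 cm, ȳ = 49.76 cm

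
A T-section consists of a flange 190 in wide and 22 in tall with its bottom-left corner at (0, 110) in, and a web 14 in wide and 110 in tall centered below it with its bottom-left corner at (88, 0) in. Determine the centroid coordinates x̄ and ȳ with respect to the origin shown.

x̄ = 95.00 in, ȳ = 103.23 in

web: A = 14 × 110 = 1540.00, centroid at (95.00, 55.00).
flange: A = 190 × 22 = 4180.00, centroid at (95.00, 121.00).
ΣA = 5720.00 in²
ΣAx̄ = (1540.00)(95.00) + (4180.00)(95.00) = 543400.00 in³
ΣAȳ = (1540.00)(55.00) + (4180.00)(121.00) = 590480.00 in³
x̄ = 543400.00 / 5720.00 = 95.00 in
ȳ = 590480.00 / 5720.00 = 103.23 in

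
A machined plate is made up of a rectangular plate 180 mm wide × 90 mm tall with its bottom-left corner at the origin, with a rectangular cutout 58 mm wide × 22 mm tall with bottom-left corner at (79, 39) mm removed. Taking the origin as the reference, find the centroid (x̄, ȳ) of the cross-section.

x̄ = 88.46 mm, ȳ = 44.57 mm

plate: A = 180 × 90 = 16200.00, centroid at (90.00, 45.00).
hole: A = −(58 × 22) = -1276.00, centroid at (108.00, 50.00).
ΣA = 14924.00 mm²
ΣAx̄ = (16200.00)(90.00) + (-1276.00)(108.00) = 1320192.00 mm³
ΣAȳ = (16200.00)(45.00) + (-1276.00)(50.00) = 665200.00 mm³
x̄ = 1320192.00 / 14924.00 = 88.46 mm
ȳ = 665200.00 / 14924.00 = 44.57 mm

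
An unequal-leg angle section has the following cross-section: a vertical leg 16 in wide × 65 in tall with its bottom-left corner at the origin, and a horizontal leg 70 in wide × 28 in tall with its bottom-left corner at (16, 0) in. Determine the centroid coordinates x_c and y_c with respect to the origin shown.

x_c = 36.09 in, y_c = 20.41 in

Part | A | x̄ᵢ | ȳᵢ | A·x̄ᵢ | A·ȳᵢ
vertical leg | 1040.00 | 8.00 | 32.50 | 8320.00 | 33800.00
horizontal leg | 1960.00 | 51.00 | 14.00 | 99960.00 | 27440.00
Σ | 3000.00 |  |  | 108280.00 | 61240.00
x_c = 108280.00 / 3000.00 = 36.09 in
y_c = 61240.00 / 3000.00 = 20.41 in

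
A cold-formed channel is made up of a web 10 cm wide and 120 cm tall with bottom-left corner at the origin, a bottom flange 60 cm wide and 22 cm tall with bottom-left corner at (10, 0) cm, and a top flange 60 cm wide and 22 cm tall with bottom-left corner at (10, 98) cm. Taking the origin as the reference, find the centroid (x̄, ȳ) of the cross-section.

x̄ = 29.06 cm, ȳ = 60.00 cm

web: A = 10 × 120 = 1200.00, centroid at (5.00, 60.00).
bottom flange: A = 60 × 22 = 1320.00, centroid at (40.00, 11.00).
top flange: A = 60 × 22 = 1320.00, centroid at (40.00, 109.00).
ΣA = 3840.00 cm², ΣAx̄ = 111600.00 cm³, ΣAȳ = 230400.00 cm³.
x̄ = 111600.00/3840.00 = 29.06 cm; ȳ = 230400.00/3840.00 = 60.00 cm.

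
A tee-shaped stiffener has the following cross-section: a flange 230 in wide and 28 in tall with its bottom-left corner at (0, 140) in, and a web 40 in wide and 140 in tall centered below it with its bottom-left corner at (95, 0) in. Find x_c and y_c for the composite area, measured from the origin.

web: A = 40 × 140 = 5600.00, centroid at (115.00, 70.00).
flange: A = 230 × 28 = 6440.00, centroid at (115.00, 154.00).
ΣA = 12040.00 in², ΣAx_c = 1384600.00 in³, ΣAy_c = 1383760.00 in³.
x_c = 1384600.00/12040.00 = 115.00 in; y_c = 1383760.00/12040.00 = 114.93 in.

x_c = 115.00 in, y_c = 114.93 in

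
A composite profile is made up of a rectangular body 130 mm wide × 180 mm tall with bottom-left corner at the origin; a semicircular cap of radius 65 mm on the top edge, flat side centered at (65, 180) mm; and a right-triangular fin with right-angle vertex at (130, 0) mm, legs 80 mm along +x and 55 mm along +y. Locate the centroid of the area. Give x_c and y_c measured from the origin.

x_c = 71.26 mm, y_c = 109.32 mm

rectangular body: A = 130 × 180 = 23400.00, centroid at (65.00, 90.00).
semicircular top: A = ½π·65² = 6636.61, centroid at (65.00, 207.59).
triangular fin: A = ½·80·55 = 2200.00, centroid at (156.67, 18.33).
ΣA = 32236.61 mm²
ΣAx_c = (23400.00)(65.00) + (6636.61)(65.00) + (2200.00)(156.67) = 2297046.61 mm³
ΣAy_c = (23400.00)(90.00) + (6636.61)(207.59) + (2200.00)(18.33) = 3524007.27 mm³
x_c = 2297046.61 / 32236.61 = 71.26 mm
y_c = 3524007.27 / 32236.61 = 109.32 mm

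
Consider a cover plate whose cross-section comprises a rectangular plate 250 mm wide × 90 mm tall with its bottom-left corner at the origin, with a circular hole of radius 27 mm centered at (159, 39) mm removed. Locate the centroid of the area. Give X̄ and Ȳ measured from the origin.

plate: A = 250 × 90 = 22500.00, centroid at (125.00, 45.00).
hole: A = −π·27² = -2290.22, centroid at (159.00, 39.00).
ΣA = 20209.78 mm², ΣAX̄ = 2448354.85 mm³, ΣAȲ = 923181.38 mm³.
X̄ = 2448354.85/20209.78 = 121.15 mm; Ȳ = 923181.38/20209.78 = 45.68 mm.

X̄ = 121.15 mm, Ȳ = 45.68 mm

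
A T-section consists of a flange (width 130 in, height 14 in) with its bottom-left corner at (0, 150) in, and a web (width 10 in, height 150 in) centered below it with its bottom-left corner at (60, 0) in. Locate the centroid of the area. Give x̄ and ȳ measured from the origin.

web: A = 10 × 150 = 1500.00, centroid at (65.00, 75.00).
flange: A = 130 × 14 = 1820.00, centroid at (65.00, 157.00).
ΣA = 3320.00 in²
ΣAx̄ = (1500.00)(65.00) + (1820.00)(65.00) = 215800.00 in³
ΣAȳ = (1500.00)(75.00) + (1820.00)(157.00) = 398240.00 in³
x̄ = 215800.00 / 3320.00 = 65.00 in
ȳ = 398240.00 / 3320.00 = 119.95 in

x̄ = 65.00 in, ȳ = 119.95 in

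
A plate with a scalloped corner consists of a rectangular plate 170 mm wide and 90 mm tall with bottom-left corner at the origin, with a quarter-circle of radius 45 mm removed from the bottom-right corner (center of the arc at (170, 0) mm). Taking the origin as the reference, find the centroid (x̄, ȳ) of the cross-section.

plate: A = 170 × 90 = 15300.00, centroid at (85.00, 45.00).
removed quarter-circle: A = −¼π·45² = -1590.43, centroid at (150.90, 19.10).
ΣA = 13709.57 mm²
ΣAx̄ = (15300.00)(85.00) + (-1590.43)(150.90) = 1060501.68 mm³
ΣAȳ = (15300.00)(45.00) + (-1590.43)(19.10) = 658125.00 mm³
x̄ = 1060501.68 / 13709.57 = 77.35 mm
ȳ = 658125.00 / 13709.57 = 48.00 mm

x̄ = 77.35 mm, ȳ = 48.00 mm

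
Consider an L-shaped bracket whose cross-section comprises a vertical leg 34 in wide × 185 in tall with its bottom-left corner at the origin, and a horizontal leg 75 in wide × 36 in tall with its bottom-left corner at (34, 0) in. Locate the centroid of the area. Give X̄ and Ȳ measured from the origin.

X̄ = 33.37 in, Ȳ = 70.13 in

vertical leg: A = 34 × 185 = 6290.00, centroid at (17.00, 92.50).
horizontal leg: A = 75 × 36 = 2700.00, centroid at (71.50, 18.00).
ΣA = 8990.00 in²
ΣAX̄ = (6290.00)(17.00) + (2700.00)(71.50) = 299980.00 in³
ΣAȲ = (6290.00)(92.50) + (2700.00)(18.00) = 630425.00 in³
X̄ = 299980.00 / 8990.00 = 33.37 in
Ȳ = 630425.00 / 8990.00 = 70.13 in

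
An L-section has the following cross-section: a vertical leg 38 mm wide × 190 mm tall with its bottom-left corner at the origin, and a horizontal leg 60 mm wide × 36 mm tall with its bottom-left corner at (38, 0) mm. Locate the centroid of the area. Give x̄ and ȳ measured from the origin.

vertical leg: A = 38 × 190 = 7220.00, centroid at (19.00, 95.00).
horizontal leg: A = 60 × 36 = 2160.00, centroid at (68.00, 18.00).
ΣA = 9380.00 mm²
ΣAx̄ = (7220.00)(19.00) + (2160.00)(68.00) = 284060.00 mm³
ΣAȳ = (7220.00)(95.00) + (2160.00)(18.00) = 724780.00 mm³
x̄ = 284060.00 / 9380.00 = 30.28 mm
ȳ = 724780.00 / 9380.00 = 77.27 mm

x̄ = 30.28 mm, ȳ = 77.27 mm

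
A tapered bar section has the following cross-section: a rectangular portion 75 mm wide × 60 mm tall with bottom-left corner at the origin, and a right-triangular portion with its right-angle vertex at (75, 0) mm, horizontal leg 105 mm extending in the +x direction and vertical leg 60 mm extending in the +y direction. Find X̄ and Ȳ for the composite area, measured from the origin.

X̄ = 67.35 mm, Ȳ = 25.88 mm

rectangular portion: A = 75 × 60 = 4500.00, centroid at (37.50, 30.00).
triangular portion: A = ½·105·60 = 3150.00, centroid at (110.00, 20.00).
ΣA = 7650.00 mm², ΣAX̄ = 515250.00 mm³, ΣAȲ = 198000.00 mm³.
X̄ = 515250.00/7650.00 = 67.35 mm; Ȳ = 198000.00/7650.00 = 25.88 mm.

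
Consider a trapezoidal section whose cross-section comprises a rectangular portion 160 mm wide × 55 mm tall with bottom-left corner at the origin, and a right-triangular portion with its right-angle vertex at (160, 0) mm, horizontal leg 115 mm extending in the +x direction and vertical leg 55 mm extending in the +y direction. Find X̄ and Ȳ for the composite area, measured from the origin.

rectangular portion: A = 160 × 55 = 8800.00, centroid at (80.00, 27.50).
triangular portion: A = ½·115·55 = 3162.50, centroid at (198.33, 18.33).
ΣA = 11962.50 mm²
ΣAX̄ = (8800.00)(80.00) + (3162.50)(198.33) = 1331229.17 mm³
ΣAȲ = (8800.00)(27.50) + (3162.50)(18.33) = 299979.17 mm³
X̄ = 1331229.17 / 11962.50 = 111.28 mm
Ȳ = 299979.17 / 11962.50 = 25.08 mm

X̄ = 111.28 mm, Ȳ = 25.08 mm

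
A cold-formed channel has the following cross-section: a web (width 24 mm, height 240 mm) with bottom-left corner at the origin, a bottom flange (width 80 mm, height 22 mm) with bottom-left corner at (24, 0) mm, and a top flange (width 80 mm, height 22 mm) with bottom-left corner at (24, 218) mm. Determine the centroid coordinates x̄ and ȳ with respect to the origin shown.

Part | A | x̄ᵢ | ȳᵢ | A·x̄ᵢ | A·ȳᵢ
web | 5760.00 | 12.00 | 120.00 | 69120.00 | 691200.00
bottom flange | 1760.00 | 64.00 | 11.00 | 112640.00 | 19360.00
top flange | 1760.00 | 64.00 | 229.00 | 112640.00 | 403040.00
Σ | 9280.00 |  |  | 294400.00 | 1113600.00
x̄ = 294400.00 / 9280.00 = 31.72 mm
ȳ = 1113600.00 / 9280.00 = 120.00 mm

x̄ = 31.72 mm, ȳ = 120.00 mm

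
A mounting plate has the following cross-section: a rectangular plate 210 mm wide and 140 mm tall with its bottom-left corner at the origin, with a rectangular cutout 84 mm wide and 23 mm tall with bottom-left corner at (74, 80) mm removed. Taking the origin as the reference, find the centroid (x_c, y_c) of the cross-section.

plate: A = 210 × 140 = 29400.00, centroid at (105.00, 70.00).
hole: A = −(84 × 23) = -1932.00, centroid at (116.00, 91.50).
ΣA = 27468.00 mm², ΣAx_c = 2862888.00 mm³, ΣAy_c = 1881222.00 mm³.
x_c = 2862888.00/27468.00 = 104.23 mm; y_c = 1881222.00/27468.00 = 68.49 mm.

x_c = 104.23 mm, y_c = 68.49 mm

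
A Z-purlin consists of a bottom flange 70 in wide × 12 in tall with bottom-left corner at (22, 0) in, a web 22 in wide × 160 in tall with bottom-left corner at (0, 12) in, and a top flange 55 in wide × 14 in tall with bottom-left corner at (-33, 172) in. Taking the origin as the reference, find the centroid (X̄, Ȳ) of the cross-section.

Part | A | x̄ᵢ | ȳᵢ | A·x̄ᵢ | A·ȳᵢ
bottom flange | 840.00 | 57.00 | 6.00 | 47880.00 | 5040.00
web | 3520.00 | 11.00 | 92.00 | 38720.00 | 323840.00
top flange | 770.00 | -5.50 | 179.00 | -4235.00 | 137830.00
Σ | 5130.00 |  |  | 82365.00 | 466710.00
X̄ = 82365.00 / 5130.00 = 16.06 in
Ȳ = 466710.00 / 5130.00 = 90.98 in

X̄ = 16.06 in, Ȳ = 90.98 in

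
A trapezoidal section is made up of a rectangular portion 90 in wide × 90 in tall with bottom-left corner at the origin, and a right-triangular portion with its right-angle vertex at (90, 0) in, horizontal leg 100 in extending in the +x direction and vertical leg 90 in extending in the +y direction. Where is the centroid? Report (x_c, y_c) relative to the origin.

x_c = 72.98 in, y_c = 39.64 in

rectangular portion: A = 90 × 90 = 8100.00, centroid at (45.00, 45.00).
triangular portion: A = ½·100·90 = 4500.00, centroid at (123.33, 30.00).
ΣA = 12600.00 in²
ΣAx_c = (8100.00)(45.00) + (4500.00)(123.33) = 919500.00 in³
ΣAy_c = (8100.00)(45.00) + (4500.00)(30.00) = 499500.00 in³
x_c = 919500.00 / 12600.00 = 72.98 in
y_c = 499500.00 / 12600.00 = 39.64 in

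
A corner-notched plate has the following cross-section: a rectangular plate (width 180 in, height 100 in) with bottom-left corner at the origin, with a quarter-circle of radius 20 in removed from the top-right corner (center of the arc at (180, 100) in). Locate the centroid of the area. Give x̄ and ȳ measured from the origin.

Part | A | x̄ᵢ | ȳᵢ | A·x̄ᵢ | A·ȳᵢ
plate | 18000.00 | 90.00 | 50.00 | 1620000.00 | 900000.00
removed quarter-circle | -314.16 | 171.51 | 91.51 | -53882.00 | -28749.26
Σ | 17685.84 |  |  | 1566118.00 | 871250.74
x̄ = 1566118.00 / 17685.84 = 88.55 in
ȳ = 871250.74 / 17685.84 = 49.26 in

x̄ = 88.55 in, ȳ = 49.26 in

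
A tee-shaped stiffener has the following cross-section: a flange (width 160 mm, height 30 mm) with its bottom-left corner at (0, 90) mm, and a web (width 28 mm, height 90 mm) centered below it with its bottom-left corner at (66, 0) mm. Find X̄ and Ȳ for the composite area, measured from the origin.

Part | A | x̄ᵢ | ȳᵢ | A·x̄ᵢ | A·ȳᵢ
web | 2520.00 | 80.00 | 45.00 | 201600.00 | 113400.00
flange | 4800.00 | 80.00 | 105.00 | 384000.00 | 504000.00
Σ | 7320.00 |  |  | 585600.00 | 617400.00
X̄ = 585600.00 / 7320.00 = 80.00 mm
Ȳ = 617400.00 / 7320.00 = 84.34 mm

X̄ = 80.00 mm, Ȳ = 84.34 mm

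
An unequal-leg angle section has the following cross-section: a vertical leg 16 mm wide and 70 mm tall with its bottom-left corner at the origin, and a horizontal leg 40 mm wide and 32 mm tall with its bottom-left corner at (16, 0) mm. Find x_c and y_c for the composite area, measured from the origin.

vertical leg: A = 16 × 70 = 1120.00, centroid at (8.00, 35.00).
horizontal leg: A = 40 × 32 = 1280.00, centroid at (36.00, 16.00).
ΣA = 2400.00 mm²
ΣAx_c = (1120.00)(8.00) + (1280.00)(36.00) = 55040.00 mm³
ΣAy_c = (1120.00)(35.00) + (1280.00)(16.00) = 59680.00 mm³
x_c = 55040.00 / 2400.00 = 22.93 mm
y_c = 59680.00 / 2400.00 = 24.87 mm

x_c = 22.93 mm, y_c = 24.87 mm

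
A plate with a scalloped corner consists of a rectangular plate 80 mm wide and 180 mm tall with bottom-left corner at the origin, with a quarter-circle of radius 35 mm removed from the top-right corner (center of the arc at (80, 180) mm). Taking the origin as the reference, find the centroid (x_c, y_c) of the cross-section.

plate: A = 80 × 180 = 14400.00, centroid at (40.00, 90.00).
removed quarter-circle: A = −¼π·35² = -962.11, centroid at (65.15, 165.15).
ΣA = 13437.89 mm², ΣAx_c = 513322.65 mm³, ΣAy_c = 1137111.37 mm³.
x_c = 513322.65/13437.89 = 38.20 mm; y_c = 1137111.37/13437.89 = 84.62 mm.

x_c = 38.20 mm, y_c = 84.62 mm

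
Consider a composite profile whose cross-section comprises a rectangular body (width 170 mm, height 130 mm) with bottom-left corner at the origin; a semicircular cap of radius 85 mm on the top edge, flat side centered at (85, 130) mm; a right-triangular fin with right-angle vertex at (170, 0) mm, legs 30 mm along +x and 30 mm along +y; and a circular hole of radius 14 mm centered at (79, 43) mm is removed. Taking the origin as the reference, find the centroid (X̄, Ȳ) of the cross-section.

X̄ = 86.40 mm, Ȳ = 99.13 mm

rectangular body: A = 170 × 130 = 22100.00, centroid at (85.00, 65.00).
semicircular top: A = ½π·85² = 11349.00, centroid at (85.00, 166.08).
triangular fin: A = ½·30·30 = 450.00, centroid at (180.00, 10.00).
hole: A = −π·14² = -615.75, centroid at (79.00, 43.00).
ΣA = 33283.25 mm²
ΣAX̄ = (22100.00)(85.00) + (11349.00)(85.00) + (450.00)(180.00) + (-615.75)(79.00) = 2875520.87 mm³
ΣAȲ = (22100.00)(65.00) + (11349.00)(166.08) + (450.00)(10.00) + (-615.75)(43.00) = 3299309.77 mm³
X̄ = 2875520.87 / 33283.25 = 86.40 mm
Ȳ = 3299309.77 / 33283.25 = 99.13 mm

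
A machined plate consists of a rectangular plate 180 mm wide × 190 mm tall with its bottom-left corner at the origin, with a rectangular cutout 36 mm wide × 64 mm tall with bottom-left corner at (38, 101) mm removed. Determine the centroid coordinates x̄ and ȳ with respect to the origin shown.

plate: A = 180 × 190 = 34200.00, centroid at (90.00, 95.00).
hole: A = −(36 × 64) = -2304.00, centroid at (56.00, 133.00).
ΣA = 31896.00 mm²
ΣAx̄ = (34200.00)(90.00) + (-2304.00)(56.00) = 2948976.00 mm³
ΣAȳ = (34200.00)(95.00) + (-2304.00)(133.00) = 2942568.00 mm³
x̄ = 2948976.00 / 31896.00 = 92.46 mm
ȳ = 2942568.00 / 31896.00 = 92.26 mm

x̄ = 92.46 mm, ȳ = 92.26 mm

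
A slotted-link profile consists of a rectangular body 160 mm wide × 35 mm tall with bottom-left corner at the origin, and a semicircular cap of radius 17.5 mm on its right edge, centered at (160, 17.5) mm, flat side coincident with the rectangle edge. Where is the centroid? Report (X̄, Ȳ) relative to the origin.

X̄ = 86.92 mm, Ȳ = 17.50 mm

rectangular body: A = 160 × 35 = 5600.00, centroid at (80.00, 17.50).
semicircular end: A = ½π·17.5² = 481.06, centroid at (167.43, 17.50).
ΣA = 6081.06 mm², ΣAX̄ = 528541.94 mm³, ΣAȲ = 106418.49 mm³.
X̄ = 528541.94/6081.06 = 86.92 mm; Ȳ = 106418.49/6081.06 = 17.50 mm.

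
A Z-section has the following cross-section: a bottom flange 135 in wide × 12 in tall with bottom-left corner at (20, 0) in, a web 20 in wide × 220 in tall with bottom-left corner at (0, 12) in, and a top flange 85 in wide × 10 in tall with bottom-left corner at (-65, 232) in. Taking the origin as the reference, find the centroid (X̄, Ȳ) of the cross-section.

bottom flange: A = 135 × 12 = 1620.00, centroid at (87.50, 6.00).
web: A = 20 × 220 = 4400.00, centroid at (10.00, 122.00).
top flange: A = 85 × 10 = 850.00, centroid at (-22.50, 237.00).
ΣA = 6870.00 in², ΣAX̄ = 166625.00 in³, ΣAȲ = 747970.00 in³.
X̄ = 166625.00/6870.00 = 24.25 in; Ȳ = 747970.00/6870.00 = 108.87 in.

X̄ = 24.25 in, Ȳ = 108.87 in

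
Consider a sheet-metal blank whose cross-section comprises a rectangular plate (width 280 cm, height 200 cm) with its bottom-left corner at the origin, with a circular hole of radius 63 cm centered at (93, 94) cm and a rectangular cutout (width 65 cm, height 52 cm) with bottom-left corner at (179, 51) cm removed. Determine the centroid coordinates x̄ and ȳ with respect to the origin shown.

plate: A = 280 × 200 = 56000.00, centroid at (140.00, 100.00).
hole 1: A = −π·63² = -12468.98, centroid at (93.00, 94.00).
hole 2: A = −(65 × 52) = -3380.00, centroid at (211.50, 77.00).
ΣA = 40151.02 cm², ΣAx̄ = 5965514.74 cm³, ΣAȳ = 4167655.76 cm³.
x̄ = 5965514.74/40151.02 = 148.58 cm; ȳ = 4167655.76/40151.02 = 103.80 cm.

x̄ = 148.58 cm, ȳ = 103.80 cm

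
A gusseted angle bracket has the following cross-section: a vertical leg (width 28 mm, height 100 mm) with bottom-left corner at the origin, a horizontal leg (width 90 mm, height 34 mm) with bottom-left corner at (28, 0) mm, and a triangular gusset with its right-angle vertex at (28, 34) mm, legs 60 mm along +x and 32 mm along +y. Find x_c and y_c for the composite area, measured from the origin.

x_c = 45.26 mm, y_c = 34.44 mm

Part | A | x̄ᵢ | ȳᵢ | A·x̄ᵢ | A·ȳᵢ
vertical leg | 2800.00 | 14.00 | 50.00 | 39200.00 | 140000.00
horizontal leg | 3060.00 | 73.00 | 17.00 | 223380.00 | 52020.00
gusset | 960.00 | 48.00 | 44.67 | 46080.00 | 42880.00
Σ | 6820.00 |  |  | 308660.00 | 234900.00
x_c = 308660.00 / 6820.00 = 45.26 mm
y_c = 234900.00 / 6820.00 = 34.44 mm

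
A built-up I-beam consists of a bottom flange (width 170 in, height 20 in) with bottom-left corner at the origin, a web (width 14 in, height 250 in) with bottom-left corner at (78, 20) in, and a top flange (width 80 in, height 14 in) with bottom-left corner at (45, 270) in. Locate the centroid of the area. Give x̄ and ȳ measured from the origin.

x̄ = 85.00 in, ȳ = 106.20 in

bottom flange: A = 170 × 20 = 3400.00, centroid at (85.00, 10.00).
web: A = 14 × 250 = 3500.00, centroid at (85.00, 145.00).
top flange: A = 80 × 14 = 1120.00, centroid at (85.00, 277.00).
ΣA = 8020.00 in²
ΣAx̄ = (3400.00)(85.00) + (3500.00)(85.00) + (1120.00)(85.00) = 681700.00 in³
ΣAȳ = (3400.00)(10.00) + (3500.00)(145.00) + (1120.00)(277.00) = 851740.00 in³
x̄ = 681700.00 / 8020.00 = 85.00 in
ȳ = 851740.00 / 8020.00 = 106.20 in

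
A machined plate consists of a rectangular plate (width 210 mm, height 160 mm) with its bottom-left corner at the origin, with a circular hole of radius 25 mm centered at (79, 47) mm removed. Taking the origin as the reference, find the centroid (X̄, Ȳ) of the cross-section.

Part | A | x̄ᵢ | ȳᵢ | A·x̄ᵢ | A·ȳᵢ
plate | 33600.00 | 105.00 | 80.00 | 3528000.00 | 2688000.00
hole | -1963.50 | 79.00 | 47.00 | -155116.14 | -92284.28
Σ | 31636.50 |  |  | 3372883.86 | 2595715.72
X̄ = 3372883.86 / 31636.50 = 106.61 mm
Ȳ = 2595715.72 / 31636.50 = 82.05 mm

X̄ = 106.61 mm, Ȳ = 82.05 mm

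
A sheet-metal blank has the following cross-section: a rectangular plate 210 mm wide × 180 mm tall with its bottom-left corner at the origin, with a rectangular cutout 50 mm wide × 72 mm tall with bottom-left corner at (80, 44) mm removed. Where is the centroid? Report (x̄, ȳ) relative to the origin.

plate: A = 210 × 180 = 37800.00, centroid at (105.00, 90.00).
hole: A = −(50 × 72) = -3600.00, centroid at (105.00, 80.00).
ΣA = 34200.00 mm², ΣAx̄ = 3591000.00 mm³, ΣAȳ = 3114000.00 mm³.
x̄ = 3591000.00/34200.00 = 105.00 mm; ȳ = 3114000.00/34200.00 = 91.05 mm.

x̄ = 105.00 mm, ȳ = 91.05 mm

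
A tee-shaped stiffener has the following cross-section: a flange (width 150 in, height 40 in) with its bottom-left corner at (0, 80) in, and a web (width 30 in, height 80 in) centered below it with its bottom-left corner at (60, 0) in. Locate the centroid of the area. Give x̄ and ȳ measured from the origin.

web: A = 30 × 80 = 2400.00, centroid at (75.00, 40.00).
flange: A = 150 × 40 = 6000.00, centroid at (75.00, 100.00).
ΣA = 8400.00 in², ΣAx̄ = 630000.00 in³, ΣAȳ = 696000.00 in³.
x̄ = 630000.00/8400.00 = 75.00 in; ȳ = 696000.00/8400.00 = 82.86 in.

x̄ = 75.00 in, ȳ = 82.86 in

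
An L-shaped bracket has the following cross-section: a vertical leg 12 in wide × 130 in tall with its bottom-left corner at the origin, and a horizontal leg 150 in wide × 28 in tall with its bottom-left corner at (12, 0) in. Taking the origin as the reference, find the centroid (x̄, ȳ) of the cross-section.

x̄ = 65.06 in, ȳ = 27.81 in

vertical leg: A = 12 × 130 = 1560.00, centroid at (6.00, 65.00).
horizontal leg: A = 150 × 28 = 4200.00, centroid at (87.00, 14.00).
ΣA = 5760.00 in², ΣAx̄ = 374760.00 in³, ΣAȳ = 160200.00 in³.
x̄ = 374760.00/5760.00 = 65.06 in; ȳ = 160200.00/5760.00 = 27.81 in.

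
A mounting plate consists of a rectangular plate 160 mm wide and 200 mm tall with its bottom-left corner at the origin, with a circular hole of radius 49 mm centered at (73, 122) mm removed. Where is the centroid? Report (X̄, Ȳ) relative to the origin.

X̄ = 82.16 mm, Ȳ = 93.21 mm

plate: A = 160 × 200 = 32000.00, centroid at (80.00, 100.00).
hole: A = −π·49² = -7542.96, centroid at (73.00, 122.00).
ΣA = 24457.04 mm²
ΣAX̄ = (32000.00)(80.00) + (-7542.96)(73.00) = 2009363.63 mm³
ΣAȲ = (32000.00)(100.00) + (-7542.96)(122.00) = 2279758.40 mm³
X̄ = 2009363.63 / 24457.04 = 82.16 mm
Ȳ = 2279758.40 / 24457.04 = 93.21 mm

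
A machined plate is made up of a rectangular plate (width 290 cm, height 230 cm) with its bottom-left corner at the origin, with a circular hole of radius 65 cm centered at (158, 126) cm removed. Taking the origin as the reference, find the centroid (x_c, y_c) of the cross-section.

x_c = 141.77 cm, y_c = 112.27 cm

Part | A | x̄ᵢ | ȳᵢ | A·x̄ᵢ | A·ȳᵢ
plate | 66700.00 | 145.00 | 115.00 | 9671500.00 | 7670500.00
hole | -13273.23 | 158.00 | 126.00 | -2097170.18 | -1672426.85
Σ | 53426.77 |  |  | 7574329.82 | 5998073.15
x_c = 7574329.82 / 53426.77 = 141.77 cm
y_c = 5998073.15 / 53426.77 = 112.27 cm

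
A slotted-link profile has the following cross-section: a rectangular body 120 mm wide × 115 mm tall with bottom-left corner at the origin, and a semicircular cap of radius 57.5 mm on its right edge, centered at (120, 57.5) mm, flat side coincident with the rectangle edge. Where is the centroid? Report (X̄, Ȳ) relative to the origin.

X̄ = 83.08 mm, Ȳ = 57.50 mm

Part | A | x̄ᵢ | ȳᵢ | A·x̄ᵢ | A·ȳᵢ
rectangular body | 13800.00 | 60.00 | 57.50 | 828000.00 | 793500.00
semicircular end | 5193.45 | 144.40 | 57.50 | 749953.03 | 298623.11
Σ | 18993.45 |  |  | 1577953.03 | 1092123.11
X̄ = 1577953.03 / 18993.45 = 83.08 mm
Ȳ = 1092123.11 / 18993.45 = 57.50 mm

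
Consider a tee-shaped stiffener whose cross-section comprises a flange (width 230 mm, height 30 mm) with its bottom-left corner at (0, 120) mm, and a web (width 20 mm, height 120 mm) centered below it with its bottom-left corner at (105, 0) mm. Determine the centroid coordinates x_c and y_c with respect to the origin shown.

web: A = 20 × 120 = 2400.00, centroid at (115.00, 60.00).
flange: A = 230 × 30 = 6900.00, centroid at (115.00, 135.00).
ΣA = 9300.00 mm²
ΣAx_c = (2400.00)(115.00) + (6900.00)(115.00) = 1069500.00 mm³
ΣAy_c = (2400.00)(60.00) + (6900.00)(135.00) = 1075500.00 mm³
x_c = 1069500.00 / 9300.00 = 115.00 mm
y_c = 1075500.00 / 9300.00 = 115.65 mm

x_c = 115.00 mm, y_c = 115.65 mm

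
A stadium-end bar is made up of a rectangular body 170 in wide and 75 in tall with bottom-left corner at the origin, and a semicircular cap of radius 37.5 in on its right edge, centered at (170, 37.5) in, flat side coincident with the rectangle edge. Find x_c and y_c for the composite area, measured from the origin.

x_c = 99.90 in, y_c = 37.50 in

Part | A | x̄ᵢ | ȳᵢ | A·x̄ᵢ | A·ȳᵢ
rectangular body | 12750.00 | 85.00 | 37.50 | 1083750.00 | 478125.00
semicircular end | 2208.93 | 185.92 | 37.50 | 410674.75 | 82834.96
Σ | 14958.93 |  |  | 1494424.75 | 560959.96
x_c = 1494424.75 / 14958.93 = 99.90 in
y_c = 560959.96 / 14958.93 = 37.50 in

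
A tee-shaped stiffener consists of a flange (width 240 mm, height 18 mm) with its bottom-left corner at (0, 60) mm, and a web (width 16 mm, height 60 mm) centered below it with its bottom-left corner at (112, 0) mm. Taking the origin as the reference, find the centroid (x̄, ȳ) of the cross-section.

Part | A | x̄ᵢ | ȳᵢ | A·x̄ᵢ | A·ȳᵢ
web | 960.00 | 120.00 | 30.00 | 115200.00 | 28800.00
flange | 4320.00 | 120.00 | 69.00 | 518400.00 | 298080.00
Σ | 5280.00 |  |  | 633600.00 | 326880.00
x̄ = 633600.00 / 5280.00 = 120.00 mm
ȳ = 326880.00 / 5280.00 = 61.91 mm

x̄ = 120.00 mm, ȳ = 61.91 mm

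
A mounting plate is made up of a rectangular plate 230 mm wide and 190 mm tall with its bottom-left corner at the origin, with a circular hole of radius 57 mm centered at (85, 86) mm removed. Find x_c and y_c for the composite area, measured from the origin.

plate: A = 230 × 190 = 43700.00, centroid at (115.00, 95.00).
hole: A = −π·57² = -10207.03, centroid at (85.00, 86.00).
ΣA = 33492.97 mm², ΣAx_c = 4157902.06 mm³, ΣAy_c = 3273695.03 mm³.
x_c = 4157902.06/33492.97 = 124.14 mm; y_c = 3273695.03/33492.97 = 97.74 mm.

x_c = 124.14 mm, y_c = 97.74 mm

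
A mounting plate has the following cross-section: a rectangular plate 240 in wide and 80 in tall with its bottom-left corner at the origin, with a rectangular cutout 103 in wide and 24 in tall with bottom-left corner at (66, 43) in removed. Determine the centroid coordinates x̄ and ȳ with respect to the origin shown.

x̄ = 120.37 in, ȳ = 37.78 in

plate: A = 240 × 80 = 19200.00, centroid at (120.00, 40.00).
hole: A = −(103 × 24) = -2472.00, centroid at (117.50, 55.00).
ΣA = 16728.00 in²
ΣAx̄ = (19200.00)(120.00) + (-2472.00)(117.50) = 2013540.00 in³
ΣAȳ = (19200.00)(40.00) + (-2472.00)(55.00) = 632040.00 in³
x̄ = 2013540.00 / 16728.00 = 120.37 in
ȳ = 632040.00 / 16728.00 = 37.78 in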